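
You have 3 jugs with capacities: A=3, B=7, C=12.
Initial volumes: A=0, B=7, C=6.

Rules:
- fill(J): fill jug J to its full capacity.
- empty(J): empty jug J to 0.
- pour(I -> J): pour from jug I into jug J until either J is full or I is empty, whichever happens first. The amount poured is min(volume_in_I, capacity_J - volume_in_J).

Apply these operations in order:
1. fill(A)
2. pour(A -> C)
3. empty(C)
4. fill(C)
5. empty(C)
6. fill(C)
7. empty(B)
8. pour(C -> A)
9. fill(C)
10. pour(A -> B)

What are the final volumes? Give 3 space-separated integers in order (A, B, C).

Step 1: fill(A) -> (A=3 B=7 C=6)
Step 2: pour(A -> C) -> (A=0 B=7 C=9)
Step 3: empty(C) -> (A=0 B=7 C=0)
Step 4: fill(C) -> (A=0 B=7 C=12)
Step 5: empty(C) -> (A=0 B=7 C=0)
Step 6: fill(C) -> (A=0 B=7 C=12)
Step 7: empty(B) -> (A=0 B=0 C=12)
Step 8: pour(C -> A) -> (A=3 B=0 C=9)
Step 9: fill(C) -> (A=3 B=0 C=12)
Step 10: pour(A -> B) -> (A=0 B=3 C=12)

Answer: 0 3 12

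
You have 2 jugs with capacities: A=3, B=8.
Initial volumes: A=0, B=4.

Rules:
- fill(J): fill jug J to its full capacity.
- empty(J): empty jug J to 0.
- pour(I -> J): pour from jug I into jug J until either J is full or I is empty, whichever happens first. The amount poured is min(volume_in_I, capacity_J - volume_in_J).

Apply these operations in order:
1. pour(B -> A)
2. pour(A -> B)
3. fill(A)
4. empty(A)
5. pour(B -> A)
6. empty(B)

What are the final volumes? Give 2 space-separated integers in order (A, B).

Step 1: pour(B -> A) -> (A=3 B=1)
Step 2: pour(A -> B) -> (A=0 B=4)
Step 3: fill(A) -> (A=3 B=4)
Step 4: empty(A) -> (A=0 B=4)
Step 5: pour(B -> A) -> (A=3 B=1)
Step 6: empty(B) -> (A=3 B=0)

Answer: 3 0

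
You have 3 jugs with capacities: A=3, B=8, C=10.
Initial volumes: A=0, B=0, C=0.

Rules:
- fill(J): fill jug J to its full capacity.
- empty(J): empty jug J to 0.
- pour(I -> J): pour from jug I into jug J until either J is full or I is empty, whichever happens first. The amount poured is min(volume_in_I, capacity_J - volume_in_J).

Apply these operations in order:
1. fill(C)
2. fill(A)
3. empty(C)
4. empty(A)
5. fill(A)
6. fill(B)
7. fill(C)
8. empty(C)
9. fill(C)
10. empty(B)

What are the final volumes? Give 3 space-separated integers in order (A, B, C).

Step 1: fill(C) -> (A=0 B=0 C=10)
Step 2: fill(A) -> (A=3 B=0 C=10)
Step 3: empty(C) -> (A=3 B=0 C=0)
Step 4: empty(A) -> (A=0 B=0 C=0)
Step 5: fill(A) -> (A=3 B=0 C=0)
Step 6: fill(B) -> (A=3 B=8 C=0)
Step 7: fill(C) -> (A=3 B=8 C=10)
Step 8: empty(C) -> (A=3 B=8 C=0)
Step 9: fill(C) -> (A=3 B=8 C=10)
Step 10: empty(B) -> (A=3 B=0 C=10)

Answer: 3 0 10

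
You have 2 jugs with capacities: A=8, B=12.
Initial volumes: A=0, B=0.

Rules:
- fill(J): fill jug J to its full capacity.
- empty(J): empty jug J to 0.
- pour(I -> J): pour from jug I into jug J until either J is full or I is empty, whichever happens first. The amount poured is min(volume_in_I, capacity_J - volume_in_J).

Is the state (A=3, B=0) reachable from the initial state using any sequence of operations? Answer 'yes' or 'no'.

Answer: no

Derivation:
BFS explored all 10 reachable states.
Reachable set includes: (0,0), (0,4), (0,8), (0,12), (4,0), (4,12), (8,0), (8,4), (8,8), (8,12)
Target (A=3, B=0) not in reachable set → no.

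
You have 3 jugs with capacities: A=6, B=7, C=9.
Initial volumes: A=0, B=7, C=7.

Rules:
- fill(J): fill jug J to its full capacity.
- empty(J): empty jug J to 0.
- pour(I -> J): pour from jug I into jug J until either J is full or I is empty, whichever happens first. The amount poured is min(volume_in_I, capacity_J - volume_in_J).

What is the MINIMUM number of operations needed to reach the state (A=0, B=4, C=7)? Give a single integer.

Answer: 5

Derivation:
BFS from (A=0, B=7, C=7). One shortest path:
  1. fill(A) -> (A=6 B=7 C=7)
  2. pour(A -> C) -> (A=4 B=7 C=9)
  3. empty(C) -> (A=4 B=7 C=0)
  4. pour(B -> C) -> (A=4 B=0 C=7)
  5. pour(A -> B) -> (A=0 B=4 C=7)
Reached target in 5 moves.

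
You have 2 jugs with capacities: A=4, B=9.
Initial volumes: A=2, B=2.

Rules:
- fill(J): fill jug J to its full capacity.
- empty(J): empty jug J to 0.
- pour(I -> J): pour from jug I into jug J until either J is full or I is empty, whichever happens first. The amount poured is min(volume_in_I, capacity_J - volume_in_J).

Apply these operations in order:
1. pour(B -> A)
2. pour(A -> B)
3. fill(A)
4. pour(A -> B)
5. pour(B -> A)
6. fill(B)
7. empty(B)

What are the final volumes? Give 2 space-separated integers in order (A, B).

Step 1: pour(B -> A) -> (A=4 B=0)
Step 2: pour(A -> B) -> (A=0 B=4)
Step 3: fill(A) -> (A=4 B=4)
Step 4: pour(A -> B) -> (A=0 B=8)
Step 5: pour(B -> A) -> (A=4 B=4)
Step 6: fill(B) -> (A=4 B=9)
Step 7: empty(B) -> (A=4 B=0)

Answer: 4 0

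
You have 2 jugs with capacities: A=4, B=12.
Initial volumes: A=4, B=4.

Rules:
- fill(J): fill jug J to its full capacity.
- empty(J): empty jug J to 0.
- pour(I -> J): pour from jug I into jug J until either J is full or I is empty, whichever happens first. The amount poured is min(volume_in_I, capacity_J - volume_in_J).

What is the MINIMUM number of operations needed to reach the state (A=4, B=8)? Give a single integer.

BFS from (A=4, B=4). One shortest path:
  1. pour(A -> B) -> (A=0 B=8)
  2. fill(A) -> (A=4 B=8)
Reached target in 2 moves.

Answer: 2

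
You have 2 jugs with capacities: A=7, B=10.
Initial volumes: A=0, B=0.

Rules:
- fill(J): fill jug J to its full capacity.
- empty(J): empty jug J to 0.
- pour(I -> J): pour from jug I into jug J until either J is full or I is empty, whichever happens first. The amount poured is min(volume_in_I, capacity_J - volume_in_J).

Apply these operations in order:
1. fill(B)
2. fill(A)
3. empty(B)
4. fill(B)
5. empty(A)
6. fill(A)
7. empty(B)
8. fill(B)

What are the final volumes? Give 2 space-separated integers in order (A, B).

Step 1: fill(B) -> (A=0 B=10)
Step 2: fill(A) -> (A=7 B=10)
Step 3: empty(B) -> (A=7 B=0)
Step 4: fill(B) -> (A=7 B=10)
Step 5: empty(A) -> (A=0 B=10)
Step 6: fill(A) -> (A=7 B=10)
Step 7: empty(B) -> (A=7 B=0)
Step 8: fill(B) -> (A=7 B=10)

Answer: 7 10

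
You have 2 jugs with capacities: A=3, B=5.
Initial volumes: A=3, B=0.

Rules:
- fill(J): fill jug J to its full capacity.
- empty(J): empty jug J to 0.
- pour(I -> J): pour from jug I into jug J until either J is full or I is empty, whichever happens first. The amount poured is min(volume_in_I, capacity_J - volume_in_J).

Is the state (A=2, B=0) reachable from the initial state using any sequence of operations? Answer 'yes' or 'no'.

Answer: yes

Derivation:
BFS from (A=3, B=0):
  1. empty(A) -> (A=0 B=0)
  2. fill(B) -> (A=0 B=5)
  3. pour(B -> A) -> (A=3 B=2)
  4. empty(A) -> (A=0 B=2)
  5. pour(B -> A) -> (A=2 B=0)
Target reached → yes.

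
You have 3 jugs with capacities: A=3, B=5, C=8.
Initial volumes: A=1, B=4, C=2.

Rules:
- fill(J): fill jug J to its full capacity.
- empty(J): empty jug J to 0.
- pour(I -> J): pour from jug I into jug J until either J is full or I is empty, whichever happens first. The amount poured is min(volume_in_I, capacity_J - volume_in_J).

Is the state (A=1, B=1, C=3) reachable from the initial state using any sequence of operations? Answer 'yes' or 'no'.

BFS explored all 161 reachable states.
Reachable set includes: (0,0,0), (0,0,1), (0,0,2), (0,0,3), (0,0,4), (0,0,5), (0,0,6), (0,0,7), (0,0,8), (0,1,0), (0,1,1), (0,1,2) ...
Target (A=1, B=1, C=3) not in reachable set → no.

Answer: no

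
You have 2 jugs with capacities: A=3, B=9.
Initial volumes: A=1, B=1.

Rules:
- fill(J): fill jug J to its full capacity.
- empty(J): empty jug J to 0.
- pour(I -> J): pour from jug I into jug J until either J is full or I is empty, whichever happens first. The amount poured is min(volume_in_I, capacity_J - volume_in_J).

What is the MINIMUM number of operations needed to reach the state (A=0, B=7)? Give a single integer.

BFS from (A=1, B=1). One shortest path:
  1. fill(B) -> (A=1 B=9)
  2. pour(B -> A) -> (A=3 B=7)
  3. empty(A) -> (A=0 B=7)
Reached target in 3 moves.

Answer: 3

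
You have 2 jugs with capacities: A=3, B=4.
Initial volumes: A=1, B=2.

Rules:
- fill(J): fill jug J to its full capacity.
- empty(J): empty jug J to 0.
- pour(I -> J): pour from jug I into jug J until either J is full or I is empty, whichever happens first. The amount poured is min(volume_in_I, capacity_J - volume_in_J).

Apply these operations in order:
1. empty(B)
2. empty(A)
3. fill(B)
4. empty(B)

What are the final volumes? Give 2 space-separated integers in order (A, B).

Answer: 0 0

Derivation:
Step 1: empty(B) -> (A=1 B=0)
Step 2: empty(A) -> (A=0 B=0)
Step 3: fill(B) -> (A=0 B=4)
Step 4: empty(B) -> (A=0 B=0)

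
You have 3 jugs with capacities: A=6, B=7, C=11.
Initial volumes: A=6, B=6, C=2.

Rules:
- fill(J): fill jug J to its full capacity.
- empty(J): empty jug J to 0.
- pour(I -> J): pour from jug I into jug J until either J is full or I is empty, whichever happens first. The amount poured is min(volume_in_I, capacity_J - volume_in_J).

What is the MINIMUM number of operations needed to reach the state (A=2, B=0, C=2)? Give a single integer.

Answer: 7

Derivation:
BFS from (A=6, B=6, C=2). One shortest path:
  1. empty(A) -> (A=0 B=6 C=2)
  2. pour(C -> A) -> (A=2 B=6 C=0)
  3. pour(B -> C) -> (A=2 B=0 C=6)
  4. fill(B) -> (A=2 B=7 C=6)
  5. pour(B -> C) -> (A=2 B=2 C=11)
  6. empty(C) -> (A=2 B=2 C=0)
  7. pour(B -> C) -> (A=2 B=0 C=2)
Reached target in 7 moves.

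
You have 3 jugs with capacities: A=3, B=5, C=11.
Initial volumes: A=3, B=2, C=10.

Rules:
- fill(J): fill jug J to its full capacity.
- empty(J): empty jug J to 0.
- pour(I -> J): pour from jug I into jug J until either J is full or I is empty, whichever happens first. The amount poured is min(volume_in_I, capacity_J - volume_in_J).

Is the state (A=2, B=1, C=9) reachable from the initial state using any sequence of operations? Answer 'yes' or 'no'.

BFS explored all 208 reachable states.
Reachable set includes: (0,0,0), (0,0,1), (0,0,2), (0,0,3), (0,0,4), (0,0,5), (0,0,6), (0,0,7), (0,0,8), (0,0,9), (0,0,10), (0,0,11) ...
Target (A=2, B=1, C=9) not in reachable set → no.

Answer: no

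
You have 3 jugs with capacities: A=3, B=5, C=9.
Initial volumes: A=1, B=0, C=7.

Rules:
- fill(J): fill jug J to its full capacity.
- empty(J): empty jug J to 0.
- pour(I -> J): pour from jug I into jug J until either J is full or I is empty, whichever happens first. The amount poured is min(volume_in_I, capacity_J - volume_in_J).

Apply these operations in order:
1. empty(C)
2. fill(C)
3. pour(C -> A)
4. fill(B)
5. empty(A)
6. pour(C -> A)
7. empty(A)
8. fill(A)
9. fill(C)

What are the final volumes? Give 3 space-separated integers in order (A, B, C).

Answer: 3 5 9

Derivation:
Step 1: empty(C) -> (A=1 B=0 C=0)
Step 2: fill(C) -> (A=1 B=0 C=9)
Step 3: pour(C -> A) -> (A=3 B=0 C=7)
Step 4: fill(B) -> (A=3 B=5 C=7)
Step 5: empty(A) -> (A=0 B=5 C=7)
Step 6: pour(C -> A) -> (A=3 B=5 C=4)
Step 7: empty(A) -> (A=0 B=5 C=4)
Step 8: fill(A) -> (A=3 B=5 C=4)
Step 9: fill(C) -> (A=3 B=5 C=9)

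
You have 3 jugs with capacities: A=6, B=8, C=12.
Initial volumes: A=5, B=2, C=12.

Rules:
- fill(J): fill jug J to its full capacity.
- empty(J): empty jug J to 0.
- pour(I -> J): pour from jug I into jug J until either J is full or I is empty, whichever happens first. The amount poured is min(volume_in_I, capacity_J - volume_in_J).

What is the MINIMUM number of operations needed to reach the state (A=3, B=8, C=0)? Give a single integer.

Answer: 4

Derivation:
BFS from (A=5, B=2, C=12). One shortest path:
  1. pour(C -> B) -> (A=5 B=8 C=6)
  2. empty(B) -> (A=5 B=0 C=6)
  3. pour(C -> B) -> (A=5 B=6 C=0)
  4. pour(A -> B) -> (A=3 B=8 C=0)
Reached target in 4 moves.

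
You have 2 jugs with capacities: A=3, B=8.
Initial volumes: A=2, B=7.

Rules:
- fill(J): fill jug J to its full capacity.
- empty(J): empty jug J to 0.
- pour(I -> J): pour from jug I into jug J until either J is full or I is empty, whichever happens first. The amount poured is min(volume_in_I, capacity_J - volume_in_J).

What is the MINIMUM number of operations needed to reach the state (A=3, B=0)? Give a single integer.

Answer: 2

Derivation:
BFS from (A=2, B=7). One shortest path:
  1. fill(A) -> (A=3 B=7)
  2. empty(B) -> (A=3 B=0)
Reached target in 2 moves.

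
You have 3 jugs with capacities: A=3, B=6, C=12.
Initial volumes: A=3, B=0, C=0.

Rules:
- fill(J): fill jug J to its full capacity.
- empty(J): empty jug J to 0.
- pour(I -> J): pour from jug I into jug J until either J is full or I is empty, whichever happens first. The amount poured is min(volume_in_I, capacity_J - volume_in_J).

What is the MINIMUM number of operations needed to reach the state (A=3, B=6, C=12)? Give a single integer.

Answer: 2

Derivation:
BFS from (A=3, B=0, C=0). One shortest path:
  1. fill(B) -> (A=3 B=6 C=0)
  2. fill(C) -> (A=3 B=6 C=12)
Reached target in 2 moves.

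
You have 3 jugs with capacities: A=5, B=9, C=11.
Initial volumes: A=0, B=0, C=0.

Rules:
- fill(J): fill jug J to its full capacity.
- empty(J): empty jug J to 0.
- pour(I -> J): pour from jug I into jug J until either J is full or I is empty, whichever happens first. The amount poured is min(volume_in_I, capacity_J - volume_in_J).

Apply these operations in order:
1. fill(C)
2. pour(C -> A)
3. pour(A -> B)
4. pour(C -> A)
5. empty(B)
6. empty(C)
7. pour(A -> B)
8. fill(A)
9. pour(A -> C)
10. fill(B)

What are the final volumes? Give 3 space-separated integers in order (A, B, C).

Step 1: fill(C) -> (A=0 B=0 C=11)
Step 2: pour(C -> A) -> (A=5 B=0 C=6)
Step 3: pour(A -> B) -> (A=0 B=5 C=6)
Step 4: pour(C -> A) -> (A=5 B=5 C=1)
Step 5: empty(B) -> (A=5 B=0 C=1)
Step 6: empty(C) -> (A=5 B=0 C=0)
Step 7: pour(A -> B) -> (A=0 B=5 C=0)
Step 8: fill(A) -> (A=5 B=5 C=0)
Step 9: pour(A -> C) -> (A=0 B=5 C=5)
Step 10: fill(B) -> (A=0 B=9 C=5)

Answer: 0 9 5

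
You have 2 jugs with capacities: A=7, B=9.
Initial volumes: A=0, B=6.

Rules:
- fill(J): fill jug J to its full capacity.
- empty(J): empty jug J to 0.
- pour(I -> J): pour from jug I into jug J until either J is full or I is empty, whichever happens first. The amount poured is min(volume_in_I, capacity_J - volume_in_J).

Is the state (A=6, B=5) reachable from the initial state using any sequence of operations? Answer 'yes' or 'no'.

Answer: no

Derivation:
BFS explored all 32 reachable states.
Reachable set includes: (0,0), (0,1), (0,2), (0,3), (0,4), (0,5), (0,6), (0,7), (0,8), (0,9), (1,0), (1,9) ...
Target (A=6, B=5) not in reachable set → no.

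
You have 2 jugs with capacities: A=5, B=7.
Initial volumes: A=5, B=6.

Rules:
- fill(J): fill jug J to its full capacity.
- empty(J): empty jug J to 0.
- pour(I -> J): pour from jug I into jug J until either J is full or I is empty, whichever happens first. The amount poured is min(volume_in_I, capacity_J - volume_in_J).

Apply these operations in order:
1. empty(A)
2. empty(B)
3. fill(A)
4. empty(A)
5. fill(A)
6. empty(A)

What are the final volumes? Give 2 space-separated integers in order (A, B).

Step 1: empty(A) -> (A=0 B=6)
Step 2: empty(B) -> (A=0 B=0)
Step 3: fill(A) -> (A=5 B=0)
Step 4: empty(A) -> (A=0 B=0)
Step 5: fill(A) -> (A=5 B=0)
Step 6: empty(A) -> (A=0 B=0)

Answer: 0 0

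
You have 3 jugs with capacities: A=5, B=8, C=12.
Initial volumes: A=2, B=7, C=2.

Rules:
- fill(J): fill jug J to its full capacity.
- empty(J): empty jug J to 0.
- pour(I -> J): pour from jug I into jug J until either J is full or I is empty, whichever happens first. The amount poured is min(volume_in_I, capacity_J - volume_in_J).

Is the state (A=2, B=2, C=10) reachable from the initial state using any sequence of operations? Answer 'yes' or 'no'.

BFS explored all 395 reachable states.
Reachable set includes: (0,0,0), (0,0,1), (0,0,2), (0,0,3), (0,0,4), (0,0,5), (0,0,6), (0,0,7), (0,0,8), (0,0,9), (0,0,10), (0,0,11) ...
Target (A=2, B=2, C=10) not in reachable set → no.

Answer: no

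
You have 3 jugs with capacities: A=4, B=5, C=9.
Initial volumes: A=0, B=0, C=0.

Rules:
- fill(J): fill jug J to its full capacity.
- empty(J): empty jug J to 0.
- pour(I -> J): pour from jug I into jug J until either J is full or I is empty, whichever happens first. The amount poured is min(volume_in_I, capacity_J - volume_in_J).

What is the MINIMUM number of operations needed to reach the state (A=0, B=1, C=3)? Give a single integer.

BFS from (A=0, B=0, C=0). One shortest path:
  1. fill(A) -> (A=4 B=0 C=0)
  2. pour(A -> B) -> (A=0 B=4 C=0)
  3. fill(A) -> (A=4 B=4 C=0)
  4. pour(A -> B) -> (A=3 B=5 C=0)
  5. pour(A -> C) -> (A=0 B=5 C=3)
  6. pour(B -> A) -> (A=4 B=1 C=3)
  7. empty(A) -> (A=0 B=1 C=3)
Reached target in 7 moves.

Answer: 7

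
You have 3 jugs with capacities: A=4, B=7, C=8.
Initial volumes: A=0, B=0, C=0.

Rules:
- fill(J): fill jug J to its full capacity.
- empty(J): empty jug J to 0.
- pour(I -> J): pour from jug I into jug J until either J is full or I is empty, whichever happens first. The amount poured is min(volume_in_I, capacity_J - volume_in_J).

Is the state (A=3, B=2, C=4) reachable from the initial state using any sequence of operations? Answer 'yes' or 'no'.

BFS explored all 234 reachable states.
Reachable set includes: (0,0,0), (0,0,1), (0,0,2), (0,0,3), (0,0,4), (0,0,5), (0,0,6), (0,0,7), (0,0,8), (0,1,0), (0,1,1), (0,1,2) ...
Target (A=3, B=2, C=4) not in reachable set → no.

Answer: no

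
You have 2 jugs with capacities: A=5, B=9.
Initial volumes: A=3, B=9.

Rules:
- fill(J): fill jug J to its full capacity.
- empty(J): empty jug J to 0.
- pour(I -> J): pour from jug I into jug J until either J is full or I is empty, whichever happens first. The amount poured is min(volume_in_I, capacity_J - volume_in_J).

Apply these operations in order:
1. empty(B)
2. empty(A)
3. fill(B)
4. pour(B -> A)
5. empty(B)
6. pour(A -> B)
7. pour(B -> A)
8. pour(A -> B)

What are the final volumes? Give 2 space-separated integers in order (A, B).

Step 1: empty(B) -> (A=3 B=0)
Step 2: empty(A) -> (A=0 B=0)
Step 3: fill(B) -> (A=0 B=9)
Step 4: pour(B -> A) -> (A=5 B=4)
Step 5: empty(B) -> (A=5 B=0)
Step 6: pour(A -> B) -> (A=0 B=5)
Step 7: pour(B -> A) -> (A=5 B=0)
Step 8: pour(A -> B) -> (A=0 B=5)

Answer: 0 5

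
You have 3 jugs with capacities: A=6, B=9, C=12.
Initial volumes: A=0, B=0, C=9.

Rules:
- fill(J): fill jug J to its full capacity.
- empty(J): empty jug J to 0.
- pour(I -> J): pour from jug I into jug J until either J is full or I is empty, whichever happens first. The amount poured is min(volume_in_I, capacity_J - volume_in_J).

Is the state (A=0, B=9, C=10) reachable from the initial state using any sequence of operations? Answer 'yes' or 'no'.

Answer: no

Derivation:
BFS explored all 54 reachable states.
Reachable set includes: (0,0,0), (0,0,3), (0,0,6), (0,0,9), (0,0,12), (0,3,0), (0,3,3), (0,3,6), (0,3,9), (0,3,12), (0,6,0), (0,6,3) ...
Target (A=0, B=9, C=10) not in reachable set → no.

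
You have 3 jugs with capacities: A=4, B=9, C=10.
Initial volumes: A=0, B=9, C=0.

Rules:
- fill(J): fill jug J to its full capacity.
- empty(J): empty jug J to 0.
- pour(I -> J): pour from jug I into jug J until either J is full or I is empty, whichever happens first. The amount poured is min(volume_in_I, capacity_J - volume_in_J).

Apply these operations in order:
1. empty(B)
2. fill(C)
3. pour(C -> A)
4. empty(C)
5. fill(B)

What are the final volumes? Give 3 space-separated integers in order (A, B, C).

Step 1: empty(B) -> (A=0 B=0 C=0)
Step 2: fill(C) -> (A=0 B=0 C=10)
Step 3: pour(C -> A) -> (A=4 B=0 C=6)
Step 4: empty(C) -> (A=4 B=0 C=0)
Step 5: fill(B) -> (A=4 B=9 C=0)

Answer: 4 9 0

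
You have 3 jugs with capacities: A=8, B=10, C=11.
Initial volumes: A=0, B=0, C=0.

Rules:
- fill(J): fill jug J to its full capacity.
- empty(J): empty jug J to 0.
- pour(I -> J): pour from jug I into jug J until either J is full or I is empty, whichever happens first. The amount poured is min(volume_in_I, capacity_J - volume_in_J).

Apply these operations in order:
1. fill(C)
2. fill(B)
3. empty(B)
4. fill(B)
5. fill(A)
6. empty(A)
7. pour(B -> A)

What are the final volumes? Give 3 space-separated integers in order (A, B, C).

Answer: 8 2 11

Derivation:
Step 1: fill(C) -> (A=0 B=0 C=11)
Step 2: fill(B) -> (A=0 B=10 C=11)
Step 3: empty(B) -> (A=0 B=0 C=11)
Step 4: fill(B) -> (A=0 B=10 C=11)
Step 5: fill(A) -> (A=8 B=10 C=11)
Step 6: empty(A) -> (A=0 B=10 C=11)
Step 7: pour(B -> A) -> (A=8 B=2 C=11)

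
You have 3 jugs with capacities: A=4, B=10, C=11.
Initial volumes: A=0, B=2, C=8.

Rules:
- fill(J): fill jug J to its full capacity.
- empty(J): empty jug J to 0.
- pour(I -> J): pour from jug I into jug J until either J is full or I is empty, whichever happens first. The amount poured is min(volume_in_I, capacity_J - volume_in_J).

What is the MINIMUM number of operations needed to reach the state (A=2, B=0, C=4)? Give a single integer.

Answer: 3

Derivation:
BFS from (A=0, B=2, C=8). One shortest path:
  1. pour(C -> A) -> (A=4 B=2 C=4)
  2. empty(A) -> (A=0 B=2 C=4)
  3. pour(B -> A) -> (A=2 B=0 C=4)
Reached target in 3 moves.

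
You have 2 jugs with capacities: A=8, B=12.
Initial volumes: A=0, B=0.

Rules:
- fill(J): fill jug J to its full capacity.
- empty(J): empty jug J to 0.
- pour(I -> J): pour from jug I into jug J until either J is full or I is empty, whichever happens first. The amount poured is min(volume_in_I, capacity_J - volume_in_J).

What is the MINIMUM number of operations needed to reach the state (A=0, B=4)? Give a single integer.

BFS from (A=0, B=0). One shortest path:
  1. fill(B) -> (A=0 B=12)
  2. pour(B -> A) -> (A=8 B=4)
  3. empty(A) -> (A=0 B=4)
Reached target in 3 moves.

Answer: 3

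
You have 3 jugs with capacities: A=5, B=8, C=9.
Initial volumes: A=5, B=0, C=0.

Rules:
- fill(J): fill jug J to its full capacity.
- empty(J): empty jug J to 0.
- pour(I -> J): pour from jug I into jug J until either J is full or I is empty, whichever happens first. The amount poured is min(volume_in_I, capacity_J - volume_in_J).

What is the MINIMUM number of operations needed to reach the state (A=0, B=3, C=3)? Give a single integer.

Answer: 8

Derivation:
BFS from (A=5, B=0, C=0). One shortest path:
  1. empty(A) -> (A=0 B=0 C=0)
  2. fill(B) -> (A=0 B=8 C=0)
  3. pour(B -> A) -> (A=5 B=3 C=0)
  4. empty(A) -> (A=0 B=3 C=0)
  5. pour(B -> C) -> (A=0 B=0 C=3)
  6. fill(B) -> (A=0 B=8 C=3)
  7. pour(B -> A) -> (A=5 B=3 C=3)
  8. empty(A) -> (A=0 B=3 C=3)
Reached target in 8 moves.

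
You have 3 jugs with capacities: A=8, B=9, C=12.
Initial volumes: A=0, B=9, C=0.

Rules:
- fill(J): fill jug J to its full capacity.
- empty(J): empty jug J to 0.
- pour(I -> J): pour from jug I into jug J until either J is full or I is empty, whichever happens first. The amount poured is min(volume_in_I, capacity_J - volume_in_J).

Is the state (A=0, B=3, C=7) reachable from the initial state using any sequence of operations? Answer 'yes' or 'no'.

Answer: yes

Derivation:
BFS from (A=0, B=9, C=0):
  1. pour(B -> C) -> (A=0 B=0 C=9)
  2. fill(B) -> (A=0 B=9 C=9)
  3. pour(B -> C) -> (A=0 B=6 C=12)
  4. pour(B -> A) -> (A=6 B=0 C=12)
  5. pour(C -> B) -> (A=6 B=9 C=3)
  6. pour(B -> A) -> (A=8 B=7 C=3)
  7. empty(A) -> (A=0 B=7 C=3)
  8. pour(B -> A) -> (A=7 B=0 C=3)
  9. pour(C -> B) -> (A=7 B=3 C=0)
  10. pour(A -> C) -> (A=0 B=3 C=7)
Target reached → yes.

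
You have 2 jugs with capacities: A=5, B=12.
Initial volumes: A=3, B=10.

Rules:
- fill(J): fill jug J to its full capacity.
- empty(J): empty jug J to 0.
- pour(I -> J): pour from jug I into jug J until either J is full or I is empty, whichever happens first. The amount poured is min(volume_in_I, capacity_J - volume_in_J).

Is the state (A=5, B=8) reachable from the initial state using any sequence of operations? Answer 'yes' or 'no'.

BFS from (A=3, B=10):
  1. pour(B -> A) -> (A=5 B=8)
Target reached → yes.

Answer: yes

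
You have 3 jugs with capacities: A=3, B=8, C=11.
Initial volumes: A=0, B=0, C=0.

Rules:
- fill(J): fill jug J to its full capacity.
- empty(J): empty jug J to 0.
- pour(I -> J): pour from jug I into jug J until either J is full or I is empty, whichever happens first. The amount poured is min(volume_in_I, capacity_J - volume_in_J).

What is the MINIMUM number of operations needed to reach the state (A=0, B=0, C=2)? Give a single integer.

Answer: 6

Derivation:
BFS from (A=0, B=0, C=0). One shortest path:
  1. fill(B) -> (A=0 B=8 C=0)
  2. pour(B -> A) -> (A=3 B=5 C=0)
  3. empty(A) -> (A=0 B=5 C=0)
  4. pour(B -> A) -> (A=3 B=2 C=0)
  5. empty(A) -> (A=0 B=2 C=0)
  6. pour(B -> C) -> (A=0 B=0 C=2)
Reached target in 6 moves.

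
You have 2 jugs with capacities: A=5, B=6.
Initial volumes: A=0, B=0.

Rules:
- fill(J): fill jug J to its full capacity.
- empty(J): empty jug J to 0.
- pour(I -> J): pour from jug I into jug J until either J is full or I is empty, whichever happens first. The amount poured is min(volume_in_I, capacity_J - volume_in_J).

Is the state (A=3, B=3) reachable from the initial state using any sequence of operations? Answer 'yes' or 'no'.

Answer: no

Derivation:
BFS explored all 22 reachable states.
Reachable set includes: (0,0), (0,1), (0,2), (0,3), (0,4), (0,5), (0,6), (1,0), (1,6), (2,0), (2,6), (3,0) ...
Target (A=3, B=3) not in reachable set → no.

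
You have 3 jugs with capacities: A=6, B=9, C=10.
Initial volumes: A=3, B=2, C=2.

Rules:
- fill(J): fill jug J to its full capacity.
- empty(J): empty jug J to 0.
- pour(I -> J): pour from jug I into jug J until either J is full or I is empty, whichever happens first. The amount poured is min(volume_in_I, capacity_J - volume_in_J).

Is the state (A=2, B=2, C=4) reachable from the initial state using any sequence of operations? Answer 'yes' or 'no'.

Answer: no

Derivation:
BFS explored all 411 reachable states.
Reachable set includes: (0,0,0), (0,0,1), (0,0,2), (0,0,3), (0,0,4), (0,0,5), (0,0,6), (0,0,7), (0,0,8), (0,0,9), (0,0,10), (0,1,0) ...
Target (A=2, B=2, C=4) not in reachable set → no.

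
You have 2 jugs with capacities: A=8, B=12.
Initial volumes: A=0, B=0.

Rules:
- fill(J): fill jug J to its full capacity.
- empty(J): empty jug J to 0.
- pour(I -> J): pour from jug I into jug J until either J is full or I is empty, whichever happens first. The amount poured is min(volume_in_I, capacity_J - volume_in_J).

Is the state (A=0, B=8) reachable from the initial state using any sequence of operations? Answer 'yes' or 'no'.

BFS from (A=0, B=0):
  1. fill(A) -> (A=8 B=0)
  2. pour(A -> B) -> (A=0 B=8)
Target reached → yes.

Answer: yes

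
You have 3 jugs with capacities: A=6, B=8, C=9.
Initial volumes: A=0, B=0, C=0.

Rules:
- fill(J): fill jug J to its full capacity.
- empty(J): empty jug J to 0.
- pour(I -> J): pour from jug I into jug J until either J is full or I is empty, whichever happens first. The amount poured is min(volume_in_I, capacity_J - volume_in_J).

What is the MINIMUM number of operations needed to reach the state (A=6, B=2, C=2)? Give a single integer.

Answer: 6

Derivation:
BFS from (A=0, B=0, C=0). One shortest path:
  1. fill(B) -> (A=0 B=8 C=0)
  2. pour(B -> A) -> (A=6 B=2 C=0)
  3. empty(A) -> (A=0 B=2 C=0)
  4. pour(B -> C) -> (A=0 B=0 C=2)
  5. fill(B) -> (A=0 B=8 C=2)
  6. pour(B -> A) -> (A=6 B=2 C=2)
Reached target in 6 moves.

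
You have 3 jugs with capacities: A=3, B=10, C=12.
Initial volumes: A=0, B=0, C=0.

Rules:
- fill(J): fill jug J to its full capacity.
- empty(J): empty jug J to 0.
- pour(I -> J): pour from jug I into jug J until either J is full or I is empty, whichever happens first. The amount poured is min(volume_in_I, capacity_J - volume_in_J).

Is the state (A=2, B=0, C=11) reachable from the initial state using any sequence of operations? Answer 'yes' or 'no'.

Answer: yes

Derivation:
BFS from (A=0, B=0, C=0):
  1. fill(A) -> (A=3 B=0 C=0)
  2. fill(B) -> (A=3 B=10 C=0)
  3. pour(B -> C) -> (A=3 B=0 C=10)
  4. pour(A -> B) -> (A=0 B=3 C=10)
  5. pour(C -> A) -> (A=3 B=3 C=7)
  6. pour(A -> B) -> (A=0 B=6 C=7)
  7. pour(C -> A) -> (A=3 B=6 C=4)
  8. pour(A -> B) -> (A=0 B=9 C=4)
  9. pour(C -> A) -> (A=3 B=9 C=1)
  10. pour(A -> B) -> (A=2 B=10 C=1)
  11. pour(B -> C) -> (A=2 B=0 C=11)
Target reached → yes.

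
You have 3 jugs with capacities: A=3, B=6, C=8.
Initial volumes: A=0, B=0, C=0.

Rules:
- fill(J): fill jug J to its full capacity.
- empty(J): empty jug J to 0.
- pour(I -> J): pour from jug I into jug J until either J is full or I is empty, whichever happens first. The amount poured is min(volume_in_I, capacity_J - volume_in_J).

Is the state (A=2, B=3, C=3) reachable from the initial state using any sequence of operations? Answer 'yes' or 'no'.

Answer: no

Derivation:
BFS explored all 182 reachable states.
Reachable set includes: (0,0,0), (0,0,1), (0,0,2), (0,0,3), (0,0,4), (0,0,5), (0,0,6), (0,0,7), (0,0,8), (0,1,0), (0,1,1), (0,1,2) ...
Target (A=2, B=3, C=3) not in reachable set → no.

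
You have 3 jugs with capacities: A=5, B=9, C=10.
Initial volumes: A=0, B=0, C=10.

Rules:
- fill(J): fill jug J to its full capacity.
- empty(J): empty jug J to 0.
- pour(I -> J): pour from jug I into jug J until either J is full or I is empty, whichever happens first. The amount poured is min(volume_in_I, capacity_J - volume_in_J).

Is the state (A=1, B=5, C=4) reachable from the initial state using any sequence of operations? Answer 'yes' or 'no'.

BFS explored all 372 reachable states.
Reachable set includes: (0,0,0), (0,0,1), (0,0,2), (0,0,3), (0,0,4), (0,0,5), (0,0,6), (0,0,7), (0,0,8), (0,0,9), (0,0,10), (0,1,0) ...
Target (A=1, B=5, C=4) not in reachable set → no.

Answer: no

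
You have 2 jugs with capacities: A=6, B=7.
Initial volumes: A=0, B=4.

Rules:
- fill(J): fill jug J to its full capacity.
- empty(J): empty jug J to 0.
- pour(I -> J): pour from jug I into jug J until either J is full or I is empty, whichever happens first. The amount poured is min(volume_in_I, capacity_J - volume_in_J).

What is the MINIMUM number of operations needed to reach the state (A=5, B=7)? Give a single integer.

BFS from (A=0, B=4). One shortest path:
  1. fill(A) -> (A=6 B=4)
  2. empty(B) -> (A=6 B=0)
  3. pour(A -> B) -> (A=0 B=6)
  4. fill(A) -> (A=6 B=6)
  5. pour(A -> B) -> (A=5 B=7)
Reached target in 5 moves.

Answer: 5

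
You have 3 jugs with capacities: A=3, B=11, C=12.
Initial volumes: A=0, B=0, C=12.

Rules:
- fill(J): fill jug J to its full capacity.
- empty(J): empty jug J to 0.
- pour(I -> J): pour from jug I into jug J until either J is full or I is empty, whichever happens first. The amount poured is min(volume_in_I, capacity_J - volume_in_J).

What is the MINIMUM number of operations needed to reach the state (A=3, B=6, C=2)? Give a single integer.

BFS from (A=0, B=0, C=12). One shortest path:
  1. fill(B) -> (A=0 B=11 C=12)
  2. empty(C) -> (A=0 B=11 C=0)
  3. pour(B -> A) -> (A=3 B=8 C=0)
  4. pour(B -> C) -> (A=3 B=0 C=8)
  5. pour(A -> B) -> (A=0 B=3 C=8)
  6. pour(C -> A) -> (A=3 B=3 C=5)
  7. pour(A -> B) -> (A=0 B=6 C=5)
  8. pour(C -> A) -> (A=3 B=6 C=2)
Reached target in 8 moves.

Answer: 8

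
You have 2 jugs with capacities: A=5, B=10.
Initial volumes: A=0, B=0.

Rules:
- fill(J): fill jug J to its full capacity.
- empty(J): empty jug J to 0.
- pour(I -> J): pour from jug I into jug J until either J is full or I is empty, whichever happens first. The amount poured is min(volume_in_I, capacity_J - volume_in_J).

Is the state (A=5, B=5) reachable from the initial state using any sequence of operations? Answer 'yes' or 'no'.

BFS from (A=0, B=0):
  1. fill(B) -> (A=0 B=10)
  2. pour(B -> A) -> (A=5 B=5)
Target reached → yes.

Answer: yes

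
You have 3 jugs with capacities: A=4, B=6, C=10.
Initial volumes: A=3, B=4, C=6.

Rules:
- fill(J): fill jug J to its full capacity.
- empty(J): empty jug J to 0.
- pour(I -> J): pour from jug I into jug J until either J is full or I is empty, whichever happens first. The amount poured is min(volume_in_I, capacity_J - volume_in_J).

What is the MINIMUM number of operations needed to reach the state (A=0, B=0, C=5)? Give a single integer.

Answer: 3

Derivation:
BFS from (A=3, B=4, C=6). One shortest path:
  1. empty(B) -> (A=3 B=0 C=6)
  2. pour(C -> A) -> (A=4 B=0 C=5)
  3. empty(A) -> (A=0 B=0 C=5)
Reached target in 3 moves.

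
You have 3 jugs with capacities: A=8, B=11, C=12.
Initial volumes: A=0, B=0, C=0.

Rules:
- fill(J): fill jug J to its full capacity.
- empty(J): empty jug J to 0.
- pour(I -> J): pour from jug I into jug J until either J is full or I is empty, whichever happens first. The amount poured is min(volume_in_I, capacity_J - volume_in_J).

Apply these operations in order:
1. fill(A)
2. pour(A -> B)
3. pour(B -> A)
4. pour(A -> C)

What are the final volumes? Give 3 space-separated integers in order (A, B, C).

Answer: 0 0 8

Derivation:
Step 1: fill(A) -> (A=8 B=0 C=0)
Step 2: pour(A -> B) -> (A=0 B=8 C=0)
Step 3: pour(B -> A) -> (A=8 B=0 C=0)
Step 4: pour(A -> C) -> (A=0 B=0 C=8)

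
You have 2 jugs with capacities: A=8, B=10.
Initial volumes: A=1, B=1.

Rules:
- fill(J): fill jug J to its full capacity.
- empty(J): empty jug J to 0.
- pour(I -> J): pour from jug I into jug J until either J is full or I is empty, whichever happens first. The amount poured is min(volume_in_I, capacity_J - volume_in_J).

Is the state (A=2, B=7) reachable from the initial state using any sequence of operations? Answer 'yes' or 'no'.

BFS explored all 37 reachable states.
Reachable set includes: (0,0), (0,1), (0,2), (0,3), (0,4), (0,5), (0,6), (0,7), (0,8), (0,9), (0,10), (1,0) ...
Target (A=2, B=7) not in reachable set → no.

Answer: no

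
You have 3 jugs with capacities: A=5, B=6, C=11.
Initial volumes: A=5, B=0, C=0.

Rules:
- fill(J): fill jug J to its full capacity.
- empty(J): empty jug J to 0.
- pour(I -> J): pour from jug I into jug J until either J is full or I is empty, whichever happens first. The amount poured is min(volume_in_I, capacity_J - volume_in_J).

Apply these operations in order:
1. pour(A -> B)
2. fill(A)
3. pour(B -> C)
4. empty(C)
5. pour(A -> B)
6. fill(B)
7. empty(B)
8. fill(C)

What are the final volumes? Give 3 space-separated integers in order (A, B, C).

Step 1: pour(A -> B) -> (A=0 B=5 C=0)
Step 2: fill(A) -> (A=5 B=5 C=0)
Step 3: pour(B -> C) -> (A=5 B=0 C=5)
Step 4: empty(C) -> (A=5 B=0 C=0)
Step 5: pour(A -> B) -> (A=0 B=5 C=0)
Step 6: fill(B) -> (A=0 B=6 C=0)
Step 7: empty(B) -> (A=0 B=0 C=0)
Step 8: fill(C) -> (A=0 B=0 C=11)

Answer: 0 0 11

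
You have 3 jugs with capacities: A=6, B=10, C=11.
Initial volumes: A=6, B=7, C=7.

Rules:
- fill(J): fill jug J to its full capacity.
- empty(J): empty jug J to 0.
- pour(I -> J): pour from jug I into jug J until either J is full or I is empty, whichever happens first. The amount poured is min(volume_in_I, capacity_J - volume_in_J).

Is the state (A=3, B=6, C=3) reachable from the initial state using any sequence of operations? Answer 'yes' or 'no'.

Answer: no

Derivation:
BFS explored all 474 reachable states.
Reachable set includes: (0,0,0), (0,0,1), (0,0,2), (0,0,3), (0,0,4), (0,0,5), (0,0,6), (0,0,7), (0,0,8), (0,0,9), (0,0,10), (0,0,11) ...
Target (A=3, B=6, C=3) not in reachable set → no.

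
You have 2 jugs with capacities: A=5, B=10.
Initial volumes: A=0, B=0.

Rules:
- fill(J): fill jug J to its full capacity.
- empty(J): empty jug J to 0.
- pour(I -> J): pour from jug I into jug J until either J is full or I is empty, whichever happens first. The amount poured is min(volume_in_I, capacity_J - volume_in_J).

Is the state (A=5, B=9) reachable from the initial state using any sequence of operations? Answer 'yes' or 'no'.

BFS explored all 6 reachable states.
Reachable set includes: (0,0), (0,5), (0,10), (5,0), (5,5), (5,10)
Target (A=5, B=9) not in reachable set → no.

Answer: no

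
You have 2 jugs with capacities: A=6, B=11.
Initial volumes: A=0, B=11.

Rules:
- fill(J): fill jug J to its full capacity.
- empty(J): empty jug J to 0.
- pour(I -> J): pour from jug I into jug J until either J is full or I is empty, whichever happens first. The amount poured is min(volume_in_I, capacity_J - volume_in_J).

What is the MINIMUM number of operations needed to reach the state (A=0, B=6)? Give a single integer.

Answer: 3

Derivation:
BFS from (A=0, B=11). One shortest path:
  1. fill(A) -> (A=6 B=11)
  2. empty(B) -> (A=6 B=0)
  3. pour(A -> B) -> (A=0 B=6)
Reached target in 3 moves.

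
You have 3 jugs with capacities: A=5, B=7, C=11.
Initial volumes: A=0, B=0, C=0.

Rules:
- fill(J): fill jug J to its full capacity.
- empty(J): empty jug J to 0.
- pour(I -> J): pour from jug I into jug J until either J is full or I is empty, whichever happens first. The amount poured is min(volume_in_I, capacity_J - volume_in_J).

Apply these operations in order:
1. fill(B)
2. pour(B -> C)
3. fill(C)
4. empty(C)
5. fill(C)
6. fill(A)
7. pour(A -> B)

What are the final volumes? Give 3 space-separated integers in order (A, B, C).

Answer: 0 5 11

Derivation:
Step 1: fill(B) -> (A=0 B=7 C=0)
Step 2: pour(B -> C) -> (A=0 B=0 C=7)
Step 3: fill(C) -> (A=0 B=0 C=11)
Step 4: empty(C) -> (A=0 B=0 C=0)
Step 5: fill(C) -> (A=0 B=0 C=11)
Step 6: fill(A) -> (A=5 B=0 C=11)
Step 7: pour(A -> B) -> (A=0 B=5 C=11)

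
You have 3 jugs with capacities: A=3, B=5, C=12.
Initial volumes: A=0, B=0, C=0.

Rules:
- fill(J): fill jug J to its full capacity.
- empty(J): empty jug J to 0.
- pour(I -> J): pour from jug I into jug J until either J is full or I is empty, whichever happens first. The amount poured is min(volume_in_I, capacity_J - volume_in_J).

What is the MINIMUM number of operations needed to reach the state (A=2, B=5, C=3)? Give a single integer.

BFS from (A=0, B=0, C=0). One shortest path:
  1. fill(B) -> (A=0 B=5 C=0)
  2. pour(B -> A) -> (A=3 B=2 C=0)
  3. pour(A -> C) -> (A=0 B=2 C=3)
  4. pour(B -> A) -> (A=2 B=0 C=3)
  5. fill(B) -> (A=2 B=5 C=3)
Reached target in 5 moves.

Answer: 5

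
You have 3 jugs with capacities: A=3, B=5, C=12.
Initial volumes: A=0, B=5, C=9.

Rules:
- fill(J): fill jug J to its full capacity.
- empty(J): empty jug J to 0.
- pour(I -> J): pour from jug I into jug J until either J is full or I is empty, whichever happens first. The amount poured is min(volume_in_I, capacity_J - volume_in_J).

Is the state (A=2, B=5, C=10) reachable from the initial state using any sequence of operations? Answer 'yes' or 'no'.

Answer: yes

Derivation:
BFS from (A=0, B=5, C=9):
  1. pour(B -> A) -> (A=3 B=2 C=9)
  2. pour(B -> C) -> (A=3 B=0 C=11)
  3. pour(A -> B) -> (A=0 B=3 C=11)
  4. fill(A) -> (A=3 B=3 C=11)
  5. pour(A -> C) -> (A=2 B=3 C=12)
  6. pour(C -> B) -> (A=2 B=5 C=10)
Target reached → yes.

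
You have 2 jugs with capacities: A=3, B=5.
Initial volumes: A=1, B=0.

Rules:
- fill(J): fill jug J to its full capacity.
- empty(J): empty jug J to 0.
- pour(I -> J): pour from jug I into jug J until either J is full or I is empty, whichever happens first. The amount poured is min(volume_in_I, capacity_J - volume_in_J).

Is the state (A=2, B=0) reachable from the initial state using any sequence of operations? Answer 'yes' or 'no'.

BFS from (A=1, B=0):
  1. empty(A) -> (A=0 B=0)
  2. fill(B) -> (A=0 B=5)
  3. pour(B -> A) -> (A=3 B=2)
  4. empty(A) -> (A=0 B=2)
  5. pour(B -> A) -> (A=2 B=0)
Target reached → yes.

Answer: yes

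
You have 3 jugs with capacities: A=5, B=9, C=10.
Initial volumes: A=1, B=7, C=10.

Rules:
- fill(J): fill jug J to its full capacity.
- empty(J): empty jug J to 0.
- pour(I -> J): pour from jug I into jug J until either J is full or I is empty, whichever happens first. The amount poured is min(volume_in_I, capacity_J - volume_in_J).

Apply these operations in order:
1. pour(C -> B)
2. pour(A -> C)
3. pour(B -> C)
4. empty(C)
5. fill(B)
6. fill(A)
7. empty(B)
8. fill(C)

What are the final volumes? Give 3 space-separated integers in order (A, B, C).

Answer: 5 0 10

Derivation:
Step 1: pour(C -> B) -> (A=1 B=9 C=8)
Step 2: pour(A -> C) -> (A=0 B=9 C=9)
Step 3: pour(B -> C) -> (A=0 B=8 C=10)
Step 4: empty(C) -> (A=0 B=8 C=0)
Step 5: fill(B) -> (A=0 B=9 C=0)
Step 6: fill(A) -> (A=5 B=9 C=0)
Step 7: empty(B) -> (A=5 B=0 C=0)
Step 8: fill(C) -> (A=5 B=0 C=10)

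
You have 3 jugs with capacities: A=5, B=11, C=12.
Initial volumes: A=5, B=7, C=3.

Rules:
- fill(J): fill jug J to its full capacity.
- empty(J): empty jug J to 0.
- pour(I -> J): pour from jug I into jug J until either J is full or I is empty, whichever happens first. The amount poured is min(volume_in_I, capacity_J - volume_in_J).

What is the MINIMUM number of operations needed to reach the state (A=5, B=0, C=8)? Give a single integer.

BFS from (A=5, B=7, C=3). One shortest path:
  1. empty(B) -> (A=5 B=0 C=3)
  2. pour(A -> C) -> (A=0 B=0 C=8)
  3. fill(A) -> (A=5 B=0 C=8)
Reached target in 3 moves.

Answer: 3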